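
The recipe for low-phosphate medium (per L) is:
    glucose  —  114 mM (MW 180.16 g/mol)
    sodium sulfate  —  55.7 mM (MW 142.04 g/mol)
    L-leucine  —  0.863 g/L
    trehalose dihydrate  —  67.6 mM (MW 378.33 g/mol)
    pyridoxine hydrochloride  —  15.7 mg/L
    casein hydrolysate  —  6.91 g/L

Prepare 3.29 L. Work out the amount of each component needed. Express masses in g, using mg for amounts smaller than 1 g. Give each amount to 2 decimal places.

Scale factor relative to 1 L: 3.29.
glucose: 114 mmol/L × 180.16 g/mol × 3.29 L ÷ 1000 = 67.57 g
sodium sulfate: 55.7 mmol/L × 142.04 g/mol × 3.29 L ÷ 1000 = 26.03 g
L-leucine: 0.863 g/L × 3.29 L = 2.84 g
trehalose dihydrate: 67.6 mmol/L × 378.33 g/mol × 3.29 L ÷ 1000 = 84.14 g
pyridoxine hydrochloride: 15.7 mg/L × 3.29 L = 51.65 mg
casein hydrolysate: 6.91 g/L × 3.29 L = 22.73 g

glucose 67.57 g; sodium sulfate 26.03 g; L-leucine 2.84 g; trehalose dihydrate 84.14 g; pyridoxine hydrochloride 51.65 mg; casein hydrolysate 22.73 g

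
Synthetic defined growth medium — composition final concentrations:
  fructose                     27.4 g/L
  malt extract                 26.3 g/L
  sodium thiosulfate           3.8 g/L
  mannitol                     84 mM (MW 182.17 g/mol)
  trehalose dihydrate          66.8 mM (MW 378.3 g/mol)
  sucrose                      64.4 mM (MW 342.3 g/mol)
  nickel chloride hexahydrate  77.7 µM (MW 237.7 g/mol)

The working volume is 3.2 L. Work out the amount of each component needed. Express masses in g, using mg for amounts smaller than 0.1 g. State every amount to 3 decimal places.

Scale factor relative to 1 L: 3.2.
fructose: 27.4 g/L × 3.2 L = 87.680 g
malt extract: 26.3 g/L × 3.2 L = 84.160 g
sodium thiosulfate: 3.8 g/L × 3.2 L = 12.160 g
mannitol: 84 mmol/L × 182.17 g/mol × 3.2 L ÷ 1000 = 48.967 g
trehalose dihydrate: 66.8 mmol/L × 378.3 g/mol × 3.2 L ÷ 1000 = 80.865 g
sucrose: 64.4 mmol/L × 342.3 g/mol × 3.2 L ÷ 1000 = 70.541 g
nickel chloride hexahydrate: 77.7 µmol/L × 237.7 g/mol × 3.2 L ÷ 1000 = 59.102 mg

fructose 87.680 g; malt extract 84.160 g; sodium thiosulfate 12.160 g; mannitol 48.967 g; trehalose dihydrate 80.865 g; sucrose 70.541 g; nickel chloride hexahydrate 59.102 mg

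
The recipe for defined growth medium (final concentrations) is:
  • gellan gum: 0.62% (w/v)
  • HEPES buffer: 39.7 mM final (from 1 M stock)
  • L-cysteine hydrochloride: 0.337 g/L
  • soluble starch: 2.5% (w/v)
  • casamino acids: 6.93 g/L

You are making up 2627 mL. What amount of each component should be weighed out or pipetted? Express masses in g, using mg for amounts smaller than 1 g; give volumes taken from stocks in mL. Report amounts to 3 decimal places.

gellan gum 16.287 g; HEPES buffer 104.292 mL; L-cysteine hydrochloride 885.299 mg; soluble starch 65.675 g; casamino acids 18.205 g

Target volume = 2627 mL = 2.627 L.
gellan gum: 0.62% w/v = 6.2 g/L → 6.2 × 2.627 L = 16.287 g
HEPES buffer: dilute stock: 39.7 mM × 2627 mL ÷ 1000 mM = 104.292 mL
L-cysteine hydrochloride: 0.337 g/L × 2.627 L = 0.885299 g = 885.299 mg
soluble starch: 2.5% w/v = 25 g/L → 25 × 2.627 L = 65.675 g
casamino acids: 6.93 g/L × 2.627 L = 18.205 g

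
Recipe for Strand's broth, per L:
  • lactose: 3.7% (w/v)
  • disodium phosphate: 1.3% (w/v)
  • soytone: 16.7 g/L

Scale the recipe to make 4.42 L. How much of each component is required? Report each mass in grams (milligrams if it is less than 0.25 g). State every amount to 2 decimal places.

lactose 163.54 g; disodium phosphate 57.46 g; soytone 73.81 g

Working volume: 4.42 L.
lactose: 3.7 g per 100 mL × 4420 mL ÷ 100 = 163.54 g
disodium phosphate: 1.3 g per 100 mL × 4420 mL ÷ 100 = 57.46 g
soytone: 16.7 g/L × 4.42 L = 73.81 g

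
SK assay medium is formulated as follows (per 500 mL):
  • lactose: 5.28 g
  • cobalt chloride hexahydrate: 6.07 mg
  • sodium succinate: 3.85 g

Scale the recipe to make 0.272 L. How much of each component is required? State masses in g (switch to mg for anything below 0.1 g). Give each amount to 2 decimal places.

Scale factor = 272 mL / 500 mL = 0.544.
lactose: 5.28 g × (272 mL / 500 mL) = 2.87 g
cobalt chloride hexahydrate: 6.07 mg × (272 mL / 500 mL) = 3.30 mg
sodium succinate: 3.85 g × (272 mL / 500 mL) = 2.09 g

lactose 2.87 g; cobalt chloride hexahydrate 3.30 mg; sodium succinate 2.09 g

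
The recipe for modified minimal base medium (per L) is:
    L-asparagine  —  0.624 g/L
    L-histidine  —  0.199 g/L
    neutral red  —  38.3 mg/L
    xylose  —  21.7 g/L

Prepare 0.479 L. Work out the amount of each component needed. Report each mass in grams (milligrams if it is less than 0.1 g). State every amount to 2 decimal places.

Working volume: 0.479 L.
L-asparagine: 0.624 g/L × 0.479 L = 0.30 g
L-histidine: 0.199 g/L × 0.479 L = 0.095321 g = 95.32 mg
neutral red: 38.3 mg/L × 0.479 L = 18.35 mg
xylose: 21.7 g/L × 0.479 L = 10.39 g

L-asparagine 0.30 g; L-histidine 95.32 mg; neutral red 18.35 mg; xylose 10.39 g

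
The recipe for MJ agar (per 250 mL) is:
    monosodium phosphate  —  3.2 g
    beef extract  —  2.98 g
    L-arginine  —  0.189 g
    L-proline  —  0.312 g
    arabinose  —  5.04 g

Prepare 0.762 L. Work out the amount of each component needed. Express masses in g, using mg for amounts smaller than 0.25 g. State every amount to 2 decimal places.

Scale factor = 762 mL / 250 mL = 3.048.
monosodium phosphate: 3.2 g × (762 mL / 250 mL) = 9.75 g
beef extract: 2.98 g × (762 mL / 250 mL) = 9.08 g
L-arginine: 0.189 g × (762 mL / 250 mL) = 0.58 g
L-proline: 0.312 g × (762 mL / 250 mL) = 0.95 g
arabinose: 5.04 g × (762 mL / 250 mL) = 15.36 g

monosodium phosphate 9.75 g; beef extract 9.08 g; L-arginine 0.58 g; L-proline 0.95 g; arabinose 15.36 g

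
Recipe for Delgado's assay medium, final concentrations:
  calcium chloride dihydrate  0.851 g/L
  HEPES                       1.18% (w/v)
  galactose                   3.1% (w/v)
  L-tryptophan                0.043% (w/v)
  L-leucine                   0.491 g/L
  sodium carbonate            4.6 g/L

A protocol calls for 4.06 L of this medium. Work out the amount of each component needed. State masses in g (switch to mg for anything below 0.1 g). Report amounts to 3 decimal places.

calcium chloride dihydrate 3.455 g; HEPES 47.908 g; galactose 125.860 g; L-tryptophan 1.746 g; L-leucine 1.993 g; sodium carbonate 18.676 g

Working volume: 4.06 L.
calcium chloride dihydrate: 0.851 g/L × 4.06 L = 3.455 g
HEPES: 1.18% w/v = 11.8 g/L → 11.8 × 4.06 L = 47.908 g
galactose: 3.1% w/v = 31 g/L → 31 × 4.06 L = 125.860 g
L-tryptophan: 0.043 g per 100 mL × 4060 mL ÷ 100 = 1.746 g
L-leucine: 0.491 g/L × 4.06 L = 1.993 g
sodium carbonate: 4.6 g/L × 4.06 L = 18.676 g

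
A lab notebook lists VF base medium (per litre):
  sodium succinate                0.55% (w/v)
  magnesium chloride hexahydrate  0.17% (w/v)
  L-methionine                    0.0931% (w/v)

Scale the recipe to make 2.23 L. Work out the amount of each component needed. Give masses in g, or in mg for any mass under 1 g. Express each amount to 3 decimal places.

sodium succinate 12.265 g; magnesium chloride hexahydrate 3.791 g; L-methionine 2.076 g

Scale factor relative to 1 L: 2.23.
sodium succinate: 0.55% w/v = 5.5 g/L → 5.5 × 2.23 L = 12.265 g
magnesium chloride hexahydrate: 0.17 g per 100 mL × 2230 mL ÷ 100 = 3.791 g
L-methionine: 0.0931 g per 100 mL × 2230 mL ÷ 100 = 2.076 g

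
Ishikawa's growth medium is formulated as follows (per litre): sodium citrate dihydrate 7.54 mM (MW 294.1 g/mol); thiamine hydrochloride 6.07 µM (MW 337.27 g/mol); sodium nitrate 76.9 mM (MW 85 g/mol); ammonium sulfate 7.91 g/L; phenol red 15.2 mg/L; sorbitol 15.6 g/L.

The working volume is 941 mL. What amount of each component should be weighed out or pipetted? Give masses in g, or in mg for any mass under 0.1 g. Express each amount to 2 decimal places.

sodium citrate dihydrate 2.09 g; thiamine hydrochloride 1.93 mg; sodium nitrate 6.15 g; ammonium sulfate 7.44 g; phenol red 14.30 mg; sorbitol 14.68 g

Working volume: 941 mL = 0.941 L.
sodium citrate dihydrate: 7.54 mmol/L × 294.1 g/mol × 0.941 L ÷ 1000 = 2.09 g
thiamine hydrochloride: 6.07 µmol/L × 337.27 g/mol × 0.941 L ÷ 1000 = 1.93 mg
sodium nitrate: 76.9 mmol/L × 85 g/mol × 0.941 L ÷ 1000 = 6.15 g
ammonium sulfate: 7.91 g/L × 0.941 L = 7.44 g
phenol red: 15.2 mg/L × 0.941 L = 14.30 mg
sorbitol: 15.6 g/L × 0.941 L = 14.68 g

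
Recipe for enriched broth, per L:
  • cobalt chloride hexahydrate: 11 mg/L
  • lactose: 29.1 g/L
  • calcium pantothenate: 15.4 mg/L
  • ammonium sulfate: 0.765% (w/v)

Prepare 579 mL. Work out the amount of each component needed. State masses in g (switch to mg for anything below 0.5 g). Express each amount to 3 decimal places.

cobalt chloride hexahydrate 6.369 mg; lactose 16.849 g; calcium pantothenate 8.917 mg; ammonium sulfate 4.429 g

Scale factor relative to 1 L: 0.579.
cobalt chloride hexahydrate: 11 mg/L × 0.579 L = 6.369 mg
lactose: 29.1 g/L × 0.579 L = 16.849 g
calcium pantothenate: 15.4 mg/L × 0.579 L = 8.917 mg
ammonium sulfate: 0.765 g per 100 mL × 579 mL ÷ 100 = 4.429 g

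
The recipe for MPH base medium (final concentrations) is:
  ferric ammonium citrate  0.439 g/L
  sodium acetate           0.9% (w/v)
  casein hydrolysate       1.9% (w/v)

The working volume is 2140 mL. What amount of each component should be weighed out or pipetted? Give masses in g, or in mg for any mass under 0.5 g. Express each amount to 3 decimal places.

ferric ammonium citrate 0.939 g; sodium acetate 19.260 g; casein hydrolysate 40.660 g

Working volume: 2140 mL = 2.14 L.
ferric ammonium citrate: 0.439 g/L × 2.14 L = 0.939 g
sodium acetate: 0.9% w/v = 9 g/L → 9 × 2.14 L = 19.260 g
casein hydrolysate: 1.9 g per 100 mL × 2140 mL ÷ 100 = 40.660 g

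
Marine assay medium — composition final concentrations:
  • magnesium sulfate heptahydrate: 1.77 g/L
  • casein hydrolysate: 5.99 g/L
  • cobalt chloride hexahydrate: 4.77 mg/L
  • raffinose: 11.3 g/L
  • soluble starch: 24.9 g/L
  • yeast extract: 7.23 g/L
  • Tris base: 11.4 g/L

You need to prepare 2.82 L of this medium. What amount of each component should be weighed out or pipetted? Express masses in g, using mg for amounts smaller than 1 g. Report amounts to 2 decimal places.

magnesium sulfate heptahydrate 4.99 g; casein hydrolysate 16.89 g; cobalt chloride hexahydrate 13.45 mg; raffinose 31.87 g; soluble starch 70.22 g; yeast extract 20.39 g; Tris base 32.15 g

Working volume: 2.82 L.
magnesium sulfate heptahydrate: 1.77 g/L × 2.82 L = 4.99 g
casein hydrolysate: 5.99 g/L × 2.82 L = 16.89 g
cobalt chloride hexahydrate: 4.77 mg/L × 2.82 L = 13.45 mg
raffinose: 11.3 g/L × 2.82 L = 31.87 g
soluble starch: 24.9 g/L × 2.82 L = 70.22 g
yeast extract: 7.23 g/L × 2.82 L = 20.39 g
Tris base: 11.4 g/L × 2.82 L = 32.15 g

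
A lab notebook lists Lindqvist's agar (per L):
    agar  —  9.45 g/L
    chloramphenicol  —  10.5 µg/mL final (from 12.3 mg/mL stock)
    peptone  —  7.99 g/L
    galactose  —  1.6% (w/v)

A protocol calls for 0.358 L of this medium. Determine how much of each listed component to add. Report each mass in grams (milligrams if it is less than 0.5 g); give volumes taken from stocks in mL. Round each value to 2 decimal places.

Scale factor relative to 1 L: 0.358.
agar: 9.45 g/L × 0.358 L = 3.38 g
chloramphenicol: V = C2·V2/C1 = 10.5 µg/mL × 358 mL ÷ 12300 µg/mL = 0.31 mL
peptone: 7.99 g/L × 0.358 L = 2.86 g
galactose: 1.6% w/v = 16 g/L → 16 × 0.358 L = 5.73 g

agar 3.38 g; chloramphenicol 0.31 mL; peptone 2.86 g; galactose 5.73 g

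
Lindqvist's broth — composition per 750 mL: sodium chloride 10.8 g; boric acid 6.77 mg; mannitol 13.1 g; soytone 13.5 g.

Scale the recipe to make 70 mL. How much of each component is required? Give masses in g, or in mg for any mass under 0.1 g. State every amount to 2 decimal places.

sodium chloride 1.01 g; boric acid 0.63 mg; mannitol 1.22 g; soytone 1.26 g

Ratio of target to recipe volume: 70 / 750 = 0.0933333.
sodium chloride: 10.8 g × (70 mL / 750 mL) = 1.01 g
boric acid: 6.77 mg × (70 mL / 750 mL) = 0.63 mg
mannitol: 13.1 g × (70 mL / 750 mL) = 1.22 g
soytone: 13.5 g × (70 mL / 750 mL) = 1.26 g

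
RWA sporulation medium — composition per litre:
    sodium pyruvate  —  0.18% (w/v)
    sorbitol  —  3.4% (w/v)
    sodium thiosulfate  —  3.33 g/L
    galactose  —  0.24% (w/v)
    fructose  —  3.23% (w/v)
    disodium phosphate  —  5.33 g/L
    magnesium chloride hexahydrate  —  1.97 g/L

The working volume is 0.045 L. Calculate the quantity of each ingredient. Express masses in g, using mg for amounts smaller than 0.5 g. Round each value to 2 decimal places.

Working volume: 0.045 L.
sodium pyruvate: 0.18% w/v = 1.8 g/L → 1.8 × 0.045 L = 0.081 g = 81.00 mg
sorbitol: 3.4% w/v = 34 g/L → 34 × 0.045 L = 1.53 g
sodium thiosulfate: 3.33 g/L × 0.045 L = 0.14985 g = 149.85 mg
galactose: 0.24% w/v = 2.4 g/L → 2.4 × 0.045 L = 0.108 g = 108.00 mg
fructose: 3.23 g per 100 mL × 45 mL ÷ 100 = 1.45 g
disodium phosphate: 5.33 g/L × 0.045 L = 0.23985 g = 239.85 mg
magnesium chloride hexahydrate: 1.97 g/L × 0.045 L = 0.08865 g = 88.65 mg

sodium pyruvate 81.00 mg; sorbitol 1.53 g; sodium thiosulfate 149.85 mg; galactose 108.00 mg; fructose 1.45 g; disodium phosphate 239.85 mg; magnesium chloride hexahydrate 88.65 mg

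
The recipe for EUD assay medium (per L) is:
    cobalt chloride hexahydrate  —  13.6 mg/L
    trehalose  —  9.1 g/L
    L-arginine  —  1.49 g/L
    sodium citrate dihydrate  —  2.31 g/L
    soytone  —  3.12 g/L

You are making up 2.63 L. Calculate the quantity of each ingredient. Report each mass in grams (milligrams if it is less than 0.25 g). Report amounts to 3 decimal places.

Working volume: 2.63 L.
cobalt chloride hexahydrate: 13.6 mg/L × 2.63 L = 35.768 mg
trehalose: 9.1 g/L × 2.63 L = 23.933 g
L-arginine: 1.49 g/L × 2.63 L = 3.919 g
sodium citrate dihydrate: 2.31 g/L × 2.63 L = 6.075 g
soytone: 3.12 g/L × 2.63 L = 8.206 g

cobalt chloride hexahydrate 35.768 mg; trehalose 23.933 g; L-arginine 3.919 g; sodium citrate dihydrate 6.075 g; soytone 8.206 g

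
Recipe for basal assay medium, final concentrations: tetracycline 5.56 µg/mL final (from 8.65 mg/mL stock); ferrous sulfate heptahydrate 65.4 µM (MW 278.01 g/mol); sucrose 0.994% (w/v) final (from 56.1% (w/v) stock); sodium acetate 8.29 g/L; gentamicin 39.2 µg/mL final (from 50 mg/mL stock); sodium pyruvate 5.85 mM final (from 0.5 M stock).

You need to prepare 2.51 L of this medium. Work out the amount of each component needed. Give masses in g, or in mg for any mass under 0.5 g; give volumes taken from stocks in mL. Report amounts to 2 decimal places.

Scale factor relative to 1 L: 2.51.
tetracycline: V = C2·V2/C1 = 5.56 µg/mL × 2510 mL ÷ 8650 µg/mL = 1.61 mL
ferrous sulfate heptahydrate: 65.4 µmol/L × 278.01 g/mol × 2.51 L ÷ 1000 = 45.64 mg
sucrose: V = C2·V2/C1 = 0.994% ÷ 56.1% × 2510 mL = 44.47 mL
sodium acetate: 8.29 g/L × 2.51 L = 20.81 g
gentamicin: V = C2·V2/C1 = 39.2 µg/mL × 2510 mL ÷ 50000 µg/mL = 1.97 mL
sodium pyruvate: dilute stock: 5.85 mM × 2510 mL ÷ 500 mM = 29.37 mL

tetracycline 1.61 mL; ferrous sulfate heptahydrate 45.64 mg; sucrose 44.47 mL; sodium acetate 20.81 g; gentamicin 1.97 mL; sodium pyruvate 29.37 mL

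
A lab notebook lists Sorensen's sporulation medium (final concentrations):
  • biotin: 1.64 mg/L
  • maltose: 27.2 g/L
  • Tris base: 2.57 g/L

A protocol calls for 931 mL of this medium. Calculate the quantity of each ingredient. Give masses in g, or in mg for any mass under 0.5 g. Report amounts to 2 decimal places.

Target volume = 931 mL = 0.931 L.
biotin: 1.64 mg/L × 0.931 L = 1.53 mg
maltose: 27.2 g/L × 0.931 L = 25.32 g
Tris base: 2.57 g/L × 0.931 L = 2.39 g

biotin 1.53 mg; maltose 25.32 g; Tris base 2.39 g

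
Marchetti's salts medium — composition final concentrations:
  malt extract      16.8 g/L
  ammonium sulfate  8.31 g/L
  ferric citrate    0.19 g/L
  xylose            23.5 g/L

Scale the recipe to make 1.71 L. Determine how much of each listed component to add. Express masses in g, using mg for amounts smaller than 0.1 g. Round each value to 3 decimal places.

Scale factor relative to 1 L: 1.71.
malt extract: 16.8 g/L × 1.71 L = 28.728 g
ammonium sulfate: 8.31 g/L × 1.71 L = 14.210 g
ferric citrate: 0.19 g/L × 1.71 L = 0.325 g
xylose: 23.5 g/L × 1.71 L = 40.185 g

malt extract 28.728 g; ammonium sulfate 14.210 g; ferric citrate 0.325 g; xylose 40.185 g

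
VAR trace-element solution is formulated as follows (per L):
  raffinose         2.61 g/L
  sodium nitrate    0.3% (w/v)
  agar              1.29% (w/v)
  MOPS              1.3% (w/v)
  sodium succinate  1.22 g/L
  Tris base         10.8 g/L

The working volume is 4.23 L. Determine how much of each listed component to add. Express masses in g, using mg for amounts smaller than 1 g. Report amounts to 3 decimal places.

raffinose 11.040 g; sodium nitrate 12.690 g; agar 54.567 g; MOPS 54.990 g; sodium succinate 5.161 g; Tris base 45.684 g

Scale factor relative to 1 L: 4.23.
raffinose: 2.61 g/L × 4.23 L = 11.040 g
sodium nitrate: 0.3% w/v = 3 g/L → 3 × 4.23 L = 12.690 g
agar: 1.29 g per 100 mL × 4230 mL ÷ 100 = 54.567 g
MOPS: 1.3 g per 100 mL × 4230 mL ÷ 100 = 54.990 g
sodium succinate: 1.22 g/L × 4.23 L = 5.161 g
Tris base: 10.8 g/L × 4.23 L = 45.684 g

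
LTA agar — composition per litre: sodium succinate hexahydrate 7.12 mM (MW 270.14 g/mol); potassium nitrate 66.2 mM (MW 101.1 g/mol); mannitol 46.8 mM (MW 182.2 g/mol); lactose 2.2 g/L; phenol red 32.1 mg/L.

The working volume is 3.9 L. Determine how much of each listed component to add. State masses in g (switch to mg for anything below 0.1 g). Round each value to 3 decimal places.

Scale factor relative to 1 L: 3.9.
sodium succinate hexahydrate: 7.12 mmol/L × 270.14 g/mol × 3.9 L ÷ 1000 = 7.501 g
potassium nitrate: 66.2 mmol/L × 101.1 g/mol × 3.9 L ÷ 1000 = 26.102 g
mannitol: 46.8 mmol/L × 182.2 g/mol × 3.9 L ÷ 1000 = 33.255 g
lactose: 2.2 g/L × 3.9 L = 8.580 g
phenol red: 32.1 mg/L × 3.9 L = 125.19 mg = 0.125 g

sodium succinate hexahydrate 7.501 g; potassium nitrate 26.102 g; mannitol 33.255 g; lactose 8.580 g; phenol red 0.125 g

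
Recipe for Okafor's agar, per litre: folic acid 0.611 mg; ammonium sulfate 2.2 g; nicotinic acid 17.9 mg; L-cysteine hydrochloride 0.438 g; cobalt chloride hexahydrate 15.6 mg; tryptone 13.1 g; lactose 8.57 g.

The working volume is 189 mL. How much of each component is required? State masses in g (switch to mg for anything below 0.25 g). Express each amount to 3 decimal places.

Scale factor = 189 mL / 1000 mL = 0.189.
folic acid: 0.611 mg × (189 mL / 1000 mL) = 0.115 mg
ammonium sulfate: 2.2 g × (189 mL / 1000 mL) = 0.416 g
nicotinic acid: 17.9 mg × (189 mL / 1000 mL) = 3.383 mg
L-cysteine hydrochloride: 0.438 g × (189 mL / 1000 mL) = 0.082782 g = 82.782 mg
cobalt chloride hexahydrate: 15.6 mg × (189 mL / 1000 mL) = 2.948 mg
tryptone: 13.1 g × (189 mL / 1000 mL) = 2.476 g
lactose: 8.57 g × (189 mL / 1000 mL) = 1.620 g

folic acid 0.115 mg; ammonium sulfate 0.416 g; nicotinic acid 3.383 mg; L-cysteine hydrochloride 82.782 mg; cobalt chloride hexahydrate 2.948 mg; tryptone 2.476 g; lactose 1.620 g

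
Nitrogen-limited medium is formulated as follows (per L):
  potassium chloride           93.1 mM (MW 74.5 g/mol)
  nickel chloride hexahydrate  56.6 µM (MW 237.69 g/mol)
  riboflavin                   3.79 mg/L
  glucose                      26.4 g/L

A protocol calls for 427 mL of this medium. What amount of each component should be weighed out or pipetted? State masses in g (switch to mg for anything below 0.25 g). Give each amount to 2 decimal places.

Working volume: 427 mL = 0.427 L.
potassium chloride: 93.1 mmol/L × 74.5 g/mol × 0.427 L ÷ 1000 = 2.96 g
nickel chloride hexahydrate: 56.6 µmol/L × 237.69 g/mol × 0.427 L ÷ 1000 = 5.74 mg
riboflavin: 3.79 mg/L × 0.427 L = 1.62 mg
glucose: 26.4 g/L × 0.427 L = 11.27 g

potassium chloride 2.96 g; nickel chloride hexahydrate 5.74 mg; riboflavin 1.62 mg; glucose 11.27 g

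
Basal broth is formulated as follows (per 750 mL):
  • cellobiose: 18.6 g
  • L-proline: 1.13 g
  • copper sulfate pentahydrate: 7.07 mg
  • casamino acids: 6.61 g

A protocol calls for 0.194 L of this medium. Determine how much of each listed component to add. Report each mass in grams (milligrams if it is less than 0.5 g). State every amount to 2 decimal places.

Scale factor = 194 mL / 750 mL = 0.258667.
cellobiose: 18.6 g × (194 mL / 750 mL) = 4.81 g
L-proline: 1.13 g × (194 mL / 750 mL) = 0.292293 g = 292.29 mg
copper sulfate pentahydrate: 7.07 mg × (194 mL / 750 mL) = 1.83 mg
casamino acids: 6.61 g × (194 mL / 750 mL) = 1.71 g

cellobiose 4.81 g; L-proline 292.29 mg; copper sulfate pentahydrate 1.83 mg; casamino acids 1.71 g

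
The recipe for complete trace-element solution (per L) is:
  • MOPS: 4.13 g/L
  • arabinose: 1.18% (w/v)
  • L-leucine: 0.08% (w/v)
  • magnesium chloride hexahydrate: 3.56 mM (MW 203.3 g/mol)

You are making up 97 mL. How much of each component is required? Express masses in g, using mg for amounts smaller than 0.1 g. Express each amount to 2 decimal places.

Scale factor relative to 1 L: 0.097.
MOPS: 4.13 g/L × 0.097 L = 0.40 g
arabinose: 1.18 g per 100 mL × 97 mL ÷ 100 = 1.14 g
L-leucine: 0.08 g per 100 mL × 97 mL ÷ 100 = 0.0776 g = 77.60 mg
magnesium chloride hexahydrate: 3.56 mmol/L × 203.3 mg/mmol × 0.097 L = 70.20 mg

MOPS 0.40 g; arabinose 1.14 g; L-leucine 77.60 mg; magnesium chloride hexahydrate 70.20 mg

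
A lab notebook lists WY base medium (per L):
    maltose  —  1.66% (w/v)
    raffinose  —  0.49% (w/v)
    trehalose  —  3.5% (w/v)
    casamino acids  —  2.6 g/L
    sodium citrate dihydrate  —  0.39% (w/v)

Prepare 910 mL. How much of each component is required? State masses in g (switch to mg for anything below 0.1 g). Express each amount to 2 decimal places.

Working volume: 910 mL = 0.91 L.
maltose: 1.66% w/v = 16.6 g/L → 16.6 × 0.91 L = 15.11 g
raffinose: 0.49 g per 100 mL × 910 mL ÷ 100 = 4.46 g
trehalose: 3.5% w/v = 35 g/L → 35 × 0.91 L = 31.85 g
casamino acids: 2.6 g/L × 0.91 L = 2.37 g
sodium citrate dihydrate: 0.39 g per 100 mL × 910 mL ÷ 100 = 3.55 g

maltose 15.11 g; raffinose 4.46 g; trehalose 31.85 g; casamino acids 2.37 g; sodium citrate dihydrate 3.55 g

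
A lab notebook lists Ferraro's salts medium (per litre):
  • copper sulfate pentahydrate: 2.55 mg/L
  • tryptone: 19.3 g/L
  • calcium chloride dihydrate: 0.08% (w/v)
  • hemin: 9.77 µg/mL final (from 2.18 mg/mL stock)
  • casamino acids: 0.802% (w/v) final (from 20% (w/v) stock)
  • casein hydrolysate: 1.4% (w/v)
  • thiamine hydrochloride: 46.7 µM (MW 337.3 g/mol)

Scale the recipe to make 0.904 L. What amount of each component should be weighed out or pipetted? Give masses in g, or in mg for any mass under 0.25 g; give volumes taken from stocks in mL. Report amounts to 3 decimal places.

Working volume: 0.904 L.
copper sulfate pentahydrate: 2.55 mg/L × 0.904 L = 2.305 mg
tryptone: 19.3 g/L × 0.904 L = 17.447 g
calcium chloride dihydrate: 0.08% w/v = 0.8 g/L → 0.8 × 0.904 L = 0.723 g
hemin: C1V1 = C2V2 → 9.77 µg/mL × 904 mL ÷ 2180 µg/mL = 4.051 mL
casamino acids: C1V1 = C2V2 → 0.802% ÷ 20% × 904 mL = 36.250 mL
casein hydrolysate: 1.4% w/v = 14 g/L → 14 × 0.904 L = 12.656 g
thiamine hydrochloride: 46.7 µmol/L × 337.3 g/mol × 0.904 L ÷ 1000 = 14.240 mg

copper sulfate pentahydrate 2.305 mg; tryptone 17.447 g; calcium chloride dihydrate 0.723 g; hemin 4.051 mL; casamino acids 36.250 mL; casein hydrolysate 12.656 g; thiamine hydrochloride 14.240 mg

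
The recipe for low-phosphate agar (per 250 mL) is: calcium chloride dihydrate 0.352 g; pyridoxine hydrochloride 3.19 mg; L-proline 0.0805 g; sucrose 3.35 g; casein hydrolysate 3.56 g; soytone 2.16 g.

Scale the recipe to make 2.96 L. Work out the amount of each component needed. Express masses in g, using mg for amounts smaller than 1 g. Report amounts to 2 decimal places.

calcium chloride dihydrate 4.17 g; pyridoxine hydrochloride 37.77 mg; L-proline 953.12 mg; sucrose 39.66 g; casein hydrolysate 42.15 g; soytone 25.57 g

Scale factor = 2960 mL / 250 mL = 11.84.
calcium chloride dihydrate: 0.352 g × (2960 mL / 250 mL) = 4.17 g
pyridoxine hydrochloride: 3.19 mg × (2960 mL / 250 mL) = 37.77 mg
L-proline: 0.0805 g × (2960 mL / 250 mL) = 0.95312 g = 953.12 mg
sucrose: 3.35 g × (2960 mL / 250 mL) = 39.66 g
casein hydrolysate: 3.56 g × (2960 mL / 250 mL) = 42.15 g
soytone: 2.16 g × (2960 mL / 250 mL) = 25.57 g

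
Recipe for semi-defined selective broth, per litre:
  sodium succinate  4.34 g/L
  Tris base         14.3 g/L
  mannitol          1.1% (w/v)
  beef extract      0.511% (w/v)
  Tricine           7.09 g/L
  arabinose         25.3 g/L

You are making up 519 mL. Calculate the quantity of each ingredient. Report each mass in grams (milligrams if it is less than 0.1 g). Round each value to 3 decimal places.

sodium succinate 2.252 g; Tris base 7.422 g; mannitol 5.709 g; beef extract 2.652 g; Tricine 3.680 g; arabinose 13.131 g

Target volume = 519 mL = 0.519 L.
sodium succinate: 4.34 g/L × 0.519 L = 2.252 g
Tris base: 14.3 g/L × 0.519 L = 7.422 g
mannitol: 1.1% w/v = 11 g/L → 11 × 0.519 L = 5.709 g
beef extract: 0.511% w/v = 5.11 g/L → 5.11 × 0.519 L = 2.652 g
Tricine: 7.09 g/L × 0.519 L = 3.680 g
arabinose: 25.3 g/L × 0.519 L = 13.131 g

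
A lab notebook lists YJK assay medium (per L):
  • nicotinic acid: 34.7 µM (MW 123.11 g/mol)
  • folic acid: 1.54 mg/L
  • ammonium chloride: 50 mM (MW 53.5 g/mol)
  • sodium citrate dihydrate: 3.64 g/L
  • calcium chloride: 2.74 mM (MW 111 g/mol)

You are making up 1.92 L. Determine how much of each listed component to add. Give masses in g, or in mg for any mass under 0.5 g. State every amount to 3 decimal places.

Working volume: 1.92 L.
nicotinic acid: 34.7 µmol/L × 123.11 g/mol × 1.92 L ÷ 1000 = 8.202 mg
folic acid: 1.54 mg/L × 1.92 L = 2.957 mg
ammonium chloride: 50 mmol/L × 53.5 g/mol × 1.92 L ÷ 1000 = 5.136 g
sodium citrate dihydrate: 3.64 g/L × 1.92 L = 6.989 g
calcium chloride: 2.74 mmol/L × 111 g/mol × 1.92 L ÷ 1000 = 0.584 g

nicotinic acid 8.202 mg; folic acid 2.957 mg; ammonium chloride 5.136 g; sodium citrate dihydrate 6.989 g; calcium chloride 0.584 g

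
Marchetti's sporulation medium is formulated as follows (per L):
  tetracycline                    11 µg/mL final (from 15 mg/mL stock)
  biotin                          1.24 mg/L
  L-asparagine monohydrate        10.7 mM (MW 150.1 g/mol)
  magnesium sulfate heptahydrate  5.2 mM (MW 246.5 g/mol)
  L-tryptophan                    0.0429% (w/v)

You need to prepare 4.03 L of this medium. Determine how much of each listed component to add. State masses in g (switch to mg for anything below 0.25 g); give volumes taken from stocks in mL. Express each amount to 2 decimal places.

Scale factor relative to 1 L: 4.03.
tetracycline: C1V1 = C2V2 → 11 µg/mL × 4030 mL ÷ 15000 µg/mL = 2.96 mL
biotin: 1.24 mg/L × 4.03 L = 5.00 mg
L-asparagine monohydrate: 10.7 mmol/L × 150.1 g/mol × 4.03 L ÷ 1000 = 6.47 g
magnesium sulfate heptahydrate: 5.2 mmol/L × 246.5 g/mol × 4.03 L ÷ 1000 = 5.17 g
L-tryptophan: 0.0429% w/v = 0.429 g/L → 0.429 × 4.03 L = 1.73 g

tetracycline 2.96 mL; biotin 5.00 mg; L-asparagine monohydrate 6.47 g; magnesium sulfate heptahydrate 5.17 g; L-tryptophan 1.73 g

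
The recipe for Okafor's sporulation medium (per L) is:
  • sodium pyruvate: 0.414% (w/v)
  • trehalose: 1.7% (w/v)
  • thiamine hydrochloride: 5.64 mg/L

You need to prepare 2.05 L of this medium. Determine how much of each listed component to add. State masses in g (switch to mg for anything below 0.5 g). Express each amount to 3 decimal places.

Working volume: 2.05 L.
sodium pyruvate: 0.414% w/v = 4.14 g/L → 4.14 × 2.05 L = 8.487 g
trehalose: 1.7% w/v = 17 g/L → 17 × 2.05 L = 34.850 g
thiamine hydrochloride: 5.64 mg/L × 2.05 L = 11.562 mg

sodium pyruvate 8.487 g; trehalose 34.850 g; thiamine hydrochloride 11.562 mg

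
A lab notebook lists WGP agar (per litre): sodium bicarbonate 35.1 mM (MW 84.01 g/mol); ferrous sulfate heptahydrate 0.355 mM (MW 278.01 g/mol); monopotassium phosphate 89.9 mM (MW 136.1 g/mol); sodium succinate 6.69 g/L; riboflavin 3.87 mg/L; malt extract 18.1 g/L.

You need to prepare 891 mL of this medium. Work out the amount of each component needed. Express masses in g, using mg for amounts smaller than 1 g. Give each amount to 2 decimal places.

Scale factor relative to 1 L: 0.891.
sodium bicarbonate: 35.1 mmol/L × 84.01 g/mol × 0.891 L ÷ 1000 = 2.63 g
ferrous sulfate heptahydrate: 0.355 mmol/L × 278.01 mg/mmol × 0.891 L = 87.94 mg
monopotassium phosphate: 89.9 mmol/L × 136.1 g/mol × 0.891 L ÷ 1000 = 10.90 g
sodium succinate: 6.69 g/L × 0.891 L = 5.96 g
riboflavin: 3.87 mg/L × 0.891 L = 3.45 mg
malt extract: 18.1 g/L × 0.891 L = 16.13 g

sodium bicarbonate 2.63 g; ferrous sulfate heptahydrate 87.94 mg; monopotassium phosphate 10.90 g; sodium succinate 5.96 g; riboflavin 3.45 mg; malt extract 16.13 g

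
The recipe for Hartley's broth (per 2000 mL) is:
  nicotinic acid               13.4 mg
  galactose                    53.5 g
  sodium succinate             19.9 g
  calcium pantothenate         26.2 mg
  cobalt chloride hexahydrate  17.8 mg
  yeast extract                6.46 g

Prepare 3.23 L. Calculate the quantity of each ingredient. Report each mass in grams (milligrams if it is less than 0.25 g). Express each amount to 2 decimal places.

Ratio of target to recipe volume: 3230 / 2000 = 1.615.
nicotinic acid: 13.4 mg × (3230 mL / 2000 mL) = 21.64 mg
galactose: 53.5 g × (3230 mL / 2000 mL) = 86.40 g
sodium succinate: 19.9 g × (3230 mL / 2000 mL) = 32.14 g
calcium pantothenate: 26.2 mg × (3230 mL / 2000 mL) = 42.31 mg
cobalt chloride hexahydrate: 17.8 mg × (3230 mL / 2000 mL) = 28.75 mg
yeast extract: 6.46 g × (3230 mL / 2000 mL) = 10.43 g

nicotinic acid 21.64 mg; galactose 86.40 g; sodium succinate 32.14 g; calcium pantothenate 42.31 mg; cobalt chloride hexahydrate 28.75 mg; yeast extract 10.43 g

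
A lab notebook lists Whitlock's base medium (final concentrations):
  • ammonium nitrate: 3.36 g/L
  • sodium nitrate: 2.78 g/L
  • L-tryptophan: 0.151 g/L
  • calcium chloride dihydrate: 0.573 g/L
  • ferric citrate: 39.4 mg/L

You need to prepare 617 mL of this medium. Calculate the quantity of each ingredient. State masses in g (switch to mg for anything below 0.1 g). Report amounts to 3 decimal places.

Target volume = 617 mL = 0.617 L.
ammonium nitrate: 3.36 g/L × 0.617 L = 2.073 g
sodium nitrate: 2.78 g/L × 0.617 L = 1.715 g
L-tryptophan: 0.151 g/L × 0.617 L = 0.093167 g = 93.167 mg
calcium chloride dihydrate: 0.573 g/L × 0.617 L = 0.354 g
ferric citrate: 39.4 mg/L × 0.617 L = 24.310 mg

ammonium nitrate 2.073 g; sodium nitrate 1.715 g; L-tryptophan 93.167 mg; calcium chloride dihydrate 0.354 g; ferric citrate 24.310 mg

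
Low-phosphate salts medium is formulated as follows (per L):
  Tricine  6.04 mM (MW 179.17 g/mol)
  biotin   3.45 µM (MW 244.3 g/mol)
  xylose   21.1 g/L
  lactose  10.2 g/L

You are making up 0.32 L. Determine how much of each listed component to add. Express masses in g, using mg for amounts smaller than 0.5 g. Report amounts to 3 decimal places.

Scale factor relative to 1 L: 0.32.
Tricine: 6.04 mmol/L × 179.17 mg/mmol × 0.32 L = 346.300 mg
biotin: 3.45 µmol/L × 244.3 g/mol × 0.32 L ÷ 1000 = 0.270 mg
xylose: 21.1 g/L × 0.32 L = 6.752 g
lactose: 10.2 g/L × 0.32 L = 3.264 g

Tricine 346.300 mg; biotin 0.270 mg; xylose 6.752 g; lactose 3.264 g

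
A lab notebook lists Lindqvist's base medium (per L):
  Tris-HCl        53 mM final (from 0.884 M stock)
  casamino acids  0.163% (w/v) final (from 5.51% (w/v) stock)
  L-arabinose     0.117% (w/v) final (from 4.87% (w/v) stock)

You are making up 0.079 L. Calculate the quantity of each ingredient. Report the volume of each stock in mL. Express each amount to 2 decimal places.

Scale factor relative to 1 L: 0.079.
Tris-HCl: V = C2·V2/C1 = 53 mM × 79 mL ÷ 884 mM = 4.74 mL
casamino acids: C1V1 = C2V2 → 0.163% ÷ 5.51% × 79 mL = 2.34 mL
L-arabinose: V = C2·V2/C1 = 0.117% ÷ 4.87% × 79 mL = 1.90 mL

Tris-HCl 4.74 mL; casamino acids 2.34 mL; L-arabinose 1.90 mL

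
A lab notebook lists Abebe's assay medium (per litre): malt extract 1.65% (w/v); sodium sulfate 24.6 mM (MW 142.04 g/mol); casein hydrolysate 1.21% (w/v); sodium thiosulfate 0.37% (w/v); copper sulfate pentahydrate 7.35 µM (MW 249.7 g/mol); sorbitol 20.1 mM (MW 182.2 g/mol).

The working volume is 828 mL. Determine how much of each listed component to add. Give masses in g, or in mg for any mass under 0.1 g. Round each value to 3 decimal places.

malt extract 13.662 g; sodium sulfate 2.893 g; casein hydrolysate 10.019 g; sodium thiosulfate 3.064 g; copper sulfate pentahydrate 1.520 mg; sorbitol 3.032 g

Target volume = 828 mL = 0.828 L.
malt extract: 1.65 g per 100 mL × 828 mL ÷ 100 = 13.662 g
sodium sulfate: 24.6 mmol/L × 142.04 g/mol × 0.828 L ÷ 1000 = 2.893 g
casein hydrolysate: 1.21 g per 100 mL × 828 mL ÷ 100 = 10.019 g
sodium thiosulfate: 0.37% w/v = 3.7 g/L → 3.7 × 0.828 L = 3.064 g
copper sulfate pentahydrate: 7.35 µmol/L × 249.7 g/mol × 0.828 L ÷ 1000 = 1.520 mg
sorbitol: 20.1 mmol/L × 182.2 g/mol × 0.828 L ÷ 1000 = 3.032 g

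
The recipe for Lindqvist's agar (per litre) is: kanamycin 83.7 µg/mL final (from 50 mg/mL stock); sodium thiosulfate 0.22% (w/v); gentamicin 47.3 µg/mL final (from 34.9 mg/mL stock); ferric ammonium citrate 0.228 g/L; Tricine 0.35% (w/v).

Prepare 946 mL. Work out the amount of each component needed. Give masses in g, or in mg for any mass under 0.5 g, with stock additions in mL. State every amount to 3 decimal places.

kanamycin 1.584 mL; sodium thiosulfate 2.081 g; gentamicin 1.282 mL; ferric ammonium citrate 215.688 mg; Tricine 3.311 g

Scale factor relative to 1 L: 0.946.
kanamycin: dilute stock: 83.7 µg/mL × 946 mL ÷ 50000 µg/mL = 1.584 mL
sodium thiosulfate: 0.22% w/v = 2.2 g/L → 2.2 × 0.946 L = 2.081 g
gentamicin: dilute stock: 47.3 µg/mL × 946 mL ÷ 34900 µg/mL = 1.282 mL
ferric ammonium citrate: 0.228 g/L × 0.946 L = 0.215688 g = 215.688 mg
Tricine: 0.35 g per 100 mL × 946 mL ÷ 100 = 3.311 g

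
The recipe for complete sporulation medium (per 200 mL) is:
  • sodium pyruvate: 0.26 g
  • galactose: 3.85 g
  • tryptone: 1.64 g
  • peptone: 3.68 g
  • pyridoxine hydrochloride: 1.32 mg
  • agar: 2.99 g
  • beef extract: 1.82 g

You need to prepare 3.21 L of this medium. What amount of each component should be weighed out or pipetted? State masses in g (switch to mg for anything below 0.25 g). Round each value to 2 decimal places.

Scale factor = 3210 mL / 200 mL = 16.05.
sodium pyruvate: 0.26 g × (3210 mL / 200 mL) = 4.17 g
galactose: 3.85 g × (3210 mL / 200 mL) = 61.79 g
tryptone: 1.64 g × (3210 mL / 200 mL) = 26.32 g
peptone: 3.68 g × (3210 mL / 200 mL) = 59.06 g
pyridoxine hydrochloride: 1.32 mg × (3210 mL / 200 mL) = 21.19 mg
agar: 2.99 g × (3210 mL / 200 mL) = 47.99 g
beef extract: 1.82 g × (3210 mL / 200 mL) = 29.21 g

sodium pyruvate 4.17 g; galactose 61.79 g; tryptone 26.32 g; peptone 59.06 g; pyridoxine hydrochloride 21.19 mg; agar 47.99 g; beef extract 29.21 g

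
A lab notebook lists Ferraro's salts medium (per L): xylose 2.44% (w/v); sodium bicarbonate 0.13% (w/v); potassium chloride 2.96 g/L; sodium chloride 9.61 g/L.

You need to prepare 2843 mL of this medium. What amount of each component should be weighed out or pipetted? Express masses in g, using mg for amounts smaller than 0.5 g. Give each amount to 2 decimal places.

xylose 69.37 g; sodium bicarbonate 3.70 g; potassium chloride 8.42 g; sodium chloride 27.32 g

Scale factor relative to 1 L: 2.843.
xylose: 2.44 g per 100 mL × 2843 mL ÷ 100 = 69.37 g
sodium bicarbonate: 0.13 g per 100 mL × 2843 mL ÷ 100 = 3.70 g
potassium chloride: 2.96 g/L × 2.843 L = 8.42 g
sodium chloride: 9.61 g/L × 2.843 L = 27.32 g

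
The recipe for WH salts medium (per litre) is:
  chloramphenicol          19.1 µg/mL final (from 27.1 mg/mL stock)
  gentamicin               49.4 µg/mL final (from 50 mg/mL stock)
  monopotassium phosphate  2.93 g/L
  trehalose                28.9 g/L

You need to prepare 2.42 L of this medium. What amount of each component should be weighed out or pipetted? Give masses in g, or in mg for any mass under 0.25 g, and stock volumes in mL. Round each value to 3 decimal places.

chloramphenicol 1.706 mL; gentamicin 2.391 mL; monopotassium phosphate 7.091 g; trehalose 69.938 g

Scale factor relative to 1 L: 2.42.
chloramphenicol: dilute stock: 19.1 µg/mL × 2420 mL ÷ 27100 µg/mL = 1.706 mL
gentamicin: C1V1 = C2V2 → 49.4 µg/mL × 2420 mL ÷ 50000 µg/mL = 2.391 mL
monopotassium phosphate: 2.93 g/L × 2.42 L = 7.091 g
trehalose: 28.9 g/L × 2.42 L = 69.938 g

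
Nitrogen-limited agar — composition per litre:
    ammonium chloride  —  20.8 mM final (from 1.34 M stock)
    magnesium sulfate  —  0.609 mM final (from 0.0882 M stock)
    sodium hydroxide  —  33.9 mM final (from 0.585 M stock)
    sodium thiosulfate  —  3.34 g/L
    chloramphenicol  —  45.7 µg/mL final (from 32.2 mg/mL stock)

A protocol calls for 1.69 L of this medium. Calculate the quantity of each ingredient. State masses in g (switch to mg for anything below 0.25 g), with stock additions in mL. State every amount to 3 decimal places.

ammonium chloride 26.233 mL; magnesium sulfate 11.669 mL; sodium hydroxide 97.933 mL; sodium thiosulfate 5.645 g; chloramphenicol 2.399 mL

Scale factor relative to 1 L: 1.69.
ammonium chloride: V = C2·V2/C1 = 20.8 mM × 1690 mL ÷ 1340 mM = 26.233 mL
magnesium sulfate: dilute stock: 0.609 mM × 1690 mL ÷ 88.2 mM = 11.669 mL
sodium hydroxide: C1V1 = C2V2 → 33.9 mM × 1690 mL ÷ 585 mM = 97.933 mL
sodium thiosulfate: 3.34 g/L × 1.69 L = 5.645 g
chloramphenicol: dilute stock: 45.7 µg/mL × 1690 mL ÷ 32200 µg/mL = 2.399 mL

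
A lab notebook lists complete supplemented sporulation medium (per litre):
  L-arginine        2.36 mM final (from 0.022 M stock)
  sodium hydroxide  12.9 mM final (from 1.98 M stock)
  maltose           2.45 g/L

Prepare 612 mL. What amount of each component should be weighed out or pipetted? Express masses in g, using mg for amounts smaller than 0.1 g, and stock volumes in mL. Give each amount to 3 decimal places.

Scale factor relative to 1 L: 0.612.
L-arginine: dilute stock: 2.36 mM × 612 mL ÷ 22 mM = 65.651 mL
sodium hydroxide: V = C2·V2/C1 = 12.9 mM × 612 mL ÷ 1980 mM = 3.987 mL
maltose: 2.45 g/L × 0.612 L = 1.499 g

L-arginine 65.651 mL; sodium hydroxide 3.987 mL; maltose 1.499 g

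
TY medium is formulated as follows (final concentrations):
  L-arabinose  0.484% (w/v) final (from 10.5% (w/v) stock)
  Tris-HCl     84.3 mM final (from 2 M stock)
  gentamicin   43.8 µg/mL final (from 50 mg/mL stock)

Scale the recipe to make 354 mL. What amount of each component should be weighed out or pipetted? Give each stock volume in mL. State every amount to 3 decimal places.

Working volume: 354 mL = 0.354 L.
L-arabinose: dilute stock: 0.484% ÷ 10.5% × 354 mL = 16.318 mL
Tris-HCl: C1V1 = C2V2 → 84.3 mM × 354 mL ÷ 2000 mM = 14.921 mL
gentamicin: V = C2·V2/C1 = 43.8 µg/mL × 354 mL ÷ 50000 µg/mL = 0.310 mL

L-arabinose 16.318 mL; Tris-HCl 14.921 mL; gentamicin 0.310 mL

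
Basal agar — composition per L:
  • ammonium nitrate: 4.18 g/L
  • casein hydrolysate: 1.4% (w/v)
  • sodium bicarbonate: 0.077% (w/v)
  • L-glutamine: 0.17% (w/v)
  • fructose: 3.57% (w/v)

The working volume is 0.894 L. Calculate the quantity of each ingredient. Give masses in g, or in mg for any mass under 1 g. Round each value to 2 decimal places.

ammonium nitrate 3.74 g; casein hydrolysate 12.52 g; sodium bicarbonate 688.38 mg; L-glutamine 1.52 g; fructose 31.92 g

Scale factor relative to 1 L: 0.894.
ammonium nitrate: 4.18 g/L × 0.894 L = 3.74 g
casein hydrolysate: 1.4% w/v = 14 g/L → 14 × 0.894 L = 12.52 g
sodium bicarbonate: 0.077 g per 100 mL × 894 mL ÷ 100 = 0.68838 g = 688.38 mg
L-glutamine: 0.17 g per 100 mL × 894 mL ÷ 100 = 1.52 g
fructose: 3.57 g per 100 mL × 894 mL ÷ 100 = 31.92 g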